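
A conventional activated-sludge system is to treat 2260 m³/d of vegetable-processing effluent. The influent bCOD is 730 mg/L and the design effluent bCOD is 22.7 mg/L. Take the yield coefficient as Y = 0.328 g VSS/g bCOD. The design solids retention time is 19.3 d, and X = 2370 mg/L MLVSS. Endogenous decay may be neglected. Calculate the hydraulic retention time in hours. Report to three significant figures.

Biomass mass balance (decay neglected): V·X = Y·Q·(S₀ − S)·θ_c, so V = 0.328 × 2260 × (730 − 22.7) × 19.3 / 2370 = 4270 m³.
τ = V/Q = 4270/2260 = 1.889 d, or 45.34 h.

τ ≈ 45.3 h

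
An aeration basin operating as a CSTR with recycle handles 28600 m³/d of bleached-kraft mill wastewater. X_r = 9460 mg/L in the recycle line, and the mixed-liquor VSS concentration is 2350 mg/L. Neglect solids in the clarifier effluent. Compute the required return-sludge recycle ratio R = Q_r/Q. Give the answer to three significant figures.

R ≈ 0.331

R = Q_r/Q = X/(X_r − X) = 2350 / (9460 − 2350) = 0.3305.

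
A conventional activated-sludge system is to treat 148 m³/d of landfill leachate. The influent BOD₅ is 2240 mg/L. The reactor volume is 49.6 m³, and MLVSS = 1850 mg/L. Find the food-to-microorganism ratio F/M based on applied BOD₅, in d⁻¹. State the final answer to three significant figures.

F/M = Q·S₀ / (V·X) = 148 × 2240 / (49.60 × 1850) = 3.613 g BOD₅·(g VSS·d)⁻¹.

F/M ≈ 3.61 d⁻¹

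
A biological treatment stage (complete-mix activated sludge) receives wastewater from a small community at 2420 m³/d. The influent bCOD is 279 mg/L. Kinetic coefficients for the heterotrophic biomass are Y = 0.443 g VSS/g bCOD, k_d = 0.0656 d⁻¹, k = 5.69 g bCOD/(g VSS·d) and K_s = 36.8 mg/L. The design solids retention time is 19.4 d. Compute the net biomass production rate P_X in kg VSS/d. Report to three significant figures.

P_X ≈ 131 kg VSS/d

Effluent substrate depends only on kinetics and SRT: S = K_s(1 + k_d θ_c) / [θ_c(Yk − k_d) − 1] = 36.8 × (1 + 0.0656 × 19.4) / [19.4 × (0.443 × 5.69 − 0.0656) − 1] = 83.63 / 46.63 = 1.794 mg/L.
The observed yield is Y_obs = Y/(1 + k_d·θ_c) = 0.443 / (1 + 0.0656 × 19.4) = 0.443 / 2.273 = 0.1949 g VSS per g bCOD removed.
Mass of bCOD removed per day: Q(S₀ − S) = 2420 × 277.2 g/m³ = 670.8 kg/d.
So the net sludge growth is P_X = 0.1949 × 670.8 = 130.8 kg VSS/d.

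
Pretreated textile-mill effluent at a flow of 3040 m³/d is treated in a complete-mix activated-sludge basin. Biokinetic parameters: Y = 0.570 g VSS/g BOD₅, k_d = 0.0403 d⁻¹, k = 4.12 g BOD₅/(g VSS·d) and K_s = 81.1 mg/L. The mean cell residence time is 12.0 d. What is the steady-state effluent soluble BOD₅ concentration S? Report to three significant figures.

From the Monod/SRT balance for a CMAS, S = K_s·(1+k_d θ_c)/[θ_c·(Y k − k_d) − 1] = 81.1 × (1 + 0.0403 × 12.0) / [12.0 × (0.570 × 4.12 − 0.0403) − 1] = 120.3 / 26.70 = 4.507 mg/L.

S ≈ 4.51 mg/L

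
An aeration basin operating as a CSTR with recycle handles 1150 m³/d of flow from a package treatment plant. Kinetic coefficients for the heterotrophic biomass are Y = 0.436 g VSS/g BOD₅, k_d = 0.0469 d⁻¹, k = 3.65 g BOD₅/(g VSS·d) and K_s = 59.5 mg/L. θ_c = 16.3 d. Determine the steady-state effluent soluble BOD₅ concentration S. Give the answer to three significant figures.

Effluent substrate depends only on kinetics and SRT: S = K_s(1 + k_d θ_c) / [θ_c(Yk − k_d) − 1] = 59.5 × (1 + 0.0469 × 16.3) / [16.3 × (0.436 × 3.65 − 0.0469) − 1] = 105.0 / 24.18 = 4.343 mg/L.

S ≈ 4.34 mg/L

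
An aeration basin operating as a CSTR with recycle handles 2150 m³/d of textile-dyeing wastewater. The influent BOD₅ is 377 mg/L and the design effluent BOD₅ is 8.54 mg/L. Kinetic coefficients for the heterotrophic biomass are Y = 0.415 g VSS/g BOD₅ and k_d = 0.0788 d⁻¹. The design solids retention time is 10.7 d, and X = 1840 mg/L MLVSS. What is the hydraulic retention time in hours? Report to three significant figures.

τ ≈ 11.6 h

From the SRT design equation V = Y Q (S₀−S) θ_c / [X (1 + k_d θ_c)] = 0.415 × 2150 × (377 − 8.54) × 10.7 / [1840 × (1 + 0.0788 × 10.7)] = 3.52×10^6 / 3391 = 1037 m³.
HRT = V/Q = 1037 m³ / 2150 m³·d⁻¹ = 0.4824 d × 24 = 11.58 h.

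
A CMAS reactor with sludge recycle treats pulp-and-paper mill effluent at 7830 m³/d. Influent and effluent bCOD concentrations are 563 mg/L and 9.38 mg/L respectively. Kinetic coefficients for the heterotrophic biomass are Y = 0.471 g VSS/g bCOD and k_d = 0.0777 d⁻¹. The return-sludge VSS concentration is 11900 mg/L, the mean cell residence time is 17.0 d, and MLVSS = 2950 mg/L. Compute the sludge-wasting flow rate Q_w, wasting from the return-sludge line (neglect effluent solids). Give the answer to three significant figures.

Steady-state biomass mass balance: V·X·(1 + k_d·θ_c) = Y·Q·(S₀ − S)·θ_c, so V = 0.471 × 7830 × (563 − 9.38) × 17.0 / [2950 × (1 + 0.0777 × 17.0)] = 3.47×10^7 / 6847 = 5069 m³.
Wasting from the return line (neglecting effluent solids): Q_w = V·X / (θ_c·X_r) = 5069 × 2950 / (17.0 × 11900) = 73.92 m³/d.

Q_w ≈ 73.9 m³/d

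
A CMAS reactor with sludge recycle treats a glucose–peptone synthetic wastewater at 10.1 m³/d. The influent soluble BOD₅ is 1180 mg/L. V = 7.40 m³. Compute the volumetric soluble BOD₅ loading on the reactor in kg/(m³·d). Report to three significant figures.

Applied soluble BOD₅ load per unit volume = Q·S₀/V = (10.1 × 1180/1000)/7.400 = 1.611 kg soluble BOD₅·m⁻³·d⁻¹.

L_v ≈ 1.61 kg soluble BOD₅/(m³·d)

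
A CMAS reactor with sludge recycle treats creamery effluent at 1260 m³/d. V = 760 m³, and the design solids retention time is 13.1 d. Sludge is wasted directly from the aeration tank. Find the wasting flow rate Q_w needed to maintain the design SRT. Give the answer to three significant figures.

Q_w ≈ 58.0 m³/d

For wasting at MLVSS concentration, Q_w = V/θ_c = 760.0/13.1 = 58.02 m³/d.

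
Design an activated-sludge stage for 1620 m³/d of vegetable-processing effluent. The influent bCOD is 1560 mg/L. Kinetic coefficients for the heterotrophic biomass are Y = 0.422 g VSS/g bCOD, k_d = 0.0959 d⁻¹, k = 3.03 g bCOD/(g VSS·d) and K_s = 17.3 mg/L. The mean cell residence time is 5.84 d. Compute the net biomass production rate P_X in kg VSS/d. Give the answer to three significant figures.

For a completely mixed reactor with recycle the Lawrence–McCarty relation gives S = K_s·(1 + k_d·θ_c) / [θ_c·(Y·k − k_d) − 1] = 17.3 × (1 + 0.0959 × 5.84) / [5.84 × (0.422 × 3.03 − 0.0959) − 1] = 26.99 / 5.907 = 4.569 mg/L.
Y_obs = Y / (1 + k_d θ_c) = 0.422 / (1 + 0.0959 × 5.84) = 0.422 / 1.560 = 0.2705.
ΔS = 1560 − 4.57 = 1555 mg/L, so the substrate removal rate is 1620 × 1555/1000 = 2520 kg bCOD/d.
Biomass produced: P_X = Y_obs·Q·ΔS = 0.2705 × 2520 ≈ 681.6 kg VSS/d.

P_X ≈ 682 kg VSS/d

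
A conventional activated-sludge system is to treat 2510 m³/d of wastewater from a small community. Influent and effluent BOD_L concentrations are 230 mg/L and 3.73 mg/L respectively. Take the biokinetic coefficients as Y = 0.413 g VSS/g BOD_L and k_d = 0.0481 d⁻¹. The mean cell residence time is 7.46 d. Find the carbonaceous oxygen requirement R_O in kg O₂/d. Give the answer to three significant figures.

The observed yield is Y_obs = Y/(1 + k_d·θ_c) = 0.413 / (1 + 0.0481 × 7.46) = 0.413 / 1.359 = 0.3039 g VSS per g BOD_L removed.
Mass of BOD_L removed per day: Q(S₀ − S) = 2510 × 226.3 g/m³ = 567.9 kg/d.
Biomass synthesised: P_X = Y_obs × 567.9 = 172.6 kg VSS/d.
R_O = Q·(S₀ − S) − 1.42·P_X = 567.9 − 1.42 × 172.6 = 322.8 kg O₂/d.

R_O ≈ 323 kg O₂/d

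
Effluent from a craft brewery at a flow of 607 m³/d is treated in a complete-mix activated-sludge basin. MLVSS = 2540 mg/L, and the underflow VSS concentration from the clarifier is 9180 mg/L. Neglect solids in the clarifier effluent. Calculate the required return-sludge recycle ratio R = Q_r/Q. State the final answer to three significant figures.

Solids balance on the clarifier gives (1+R)X = R·X_r, so R = X/(X_r − X) = 2540 / (9180 − 2540) = 0.3825.

R ≈ 0.383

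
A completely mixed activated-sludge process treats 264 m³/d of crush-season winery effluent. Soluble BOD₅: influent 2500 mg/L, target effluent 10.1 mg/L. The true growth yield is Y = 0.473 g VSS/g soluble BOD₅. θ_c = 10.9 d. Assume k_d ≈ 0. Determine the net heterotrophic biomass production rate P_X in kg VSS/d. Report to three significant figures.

With endogenous decay neglected, the observed yield equals the true yield: Y_obs = Y = 0.473 g VSS/g soluble BOD₅.
ΔS = 2500 − 10.1 = 2490 mg/L, so the substrate removal rate is 264 × 2490/1000 = 657.3 kg soluble BOD₅/d.
P_X = Y_obs · Q(S₀ − S) = 0.4730 × 657.3 = 310.9 kg VSS/d.

P_X ≈ 311 kg VSS/d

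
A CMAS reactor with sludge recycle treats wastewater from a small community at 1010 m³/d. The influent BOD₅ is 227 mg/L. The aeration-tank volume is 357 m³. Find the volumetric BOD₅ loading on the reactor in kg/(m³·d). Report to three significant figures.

L_v ≈ 0.642 kg BOD₅/(m³·d)

Volumetric loading L_v = Q·S₀ / V = 1010 × 227 g/m³ / 357.0 m³ = 642.2 g/(m³·d) = 0.6422 kg BOD₅/(m³·d).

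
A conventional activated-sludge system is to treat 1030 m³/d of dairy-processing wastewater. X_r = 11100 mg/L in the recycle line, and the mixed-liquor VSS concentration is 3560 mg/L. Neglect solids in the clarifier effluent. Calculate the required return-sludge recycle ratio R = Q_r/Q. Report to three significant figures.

R ≈ 0.472

Solids balance on the clarifier gives (1+R)X = R·X_r, so R = X/(X_r − X) = 3560 / (11100 − 3560) = 0.4721.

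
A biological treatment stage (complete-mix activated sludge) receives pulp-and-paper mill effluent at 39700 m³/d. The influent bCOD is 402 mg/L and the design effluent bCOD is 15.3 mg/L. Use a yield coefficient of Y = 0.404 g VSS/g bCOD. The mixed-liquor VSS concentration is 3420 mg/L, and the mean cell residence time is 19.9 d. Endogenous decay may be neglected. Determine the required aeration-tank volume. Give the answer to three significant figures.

V ≈ 36100 m³

V·X = Y·Q·ΔS·θ_c gives V = 0.404 × 39700 × (402 − 15.3) × 19.9 / 3420 = 36089 m³.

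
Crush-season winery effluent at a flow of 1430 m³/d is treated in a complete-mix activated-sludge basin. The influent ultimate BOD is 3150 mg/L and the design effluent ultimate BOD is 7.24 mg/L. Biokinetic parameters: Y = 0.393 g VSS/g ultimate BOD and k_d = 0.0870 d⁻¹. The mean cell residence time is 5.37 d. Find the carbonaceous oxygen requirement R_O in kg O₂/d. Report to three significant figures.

R_O ≈ 2780 kg O₂/d

The observed yield is Y_obs = Y/(1 + k_d·θ_c) = 0.393 / (1 + 0.0870 × 5.37) = 0.393 / 1.467 = 0.2679 g VSS per g ultimate BOD removed.
Q·(S₀ − S) = 1430 × (3150 − 7.24) × 10⁻³ = 4494 kg/d removed.
Net sludge production P_X = 0.2679 × 4494 = 1204 kg VSS/d.
R_O = Q·(S₀ − S) − 1.42·P_X = 4494 − 1.42 × 1204 = 2785 kg O₂/d.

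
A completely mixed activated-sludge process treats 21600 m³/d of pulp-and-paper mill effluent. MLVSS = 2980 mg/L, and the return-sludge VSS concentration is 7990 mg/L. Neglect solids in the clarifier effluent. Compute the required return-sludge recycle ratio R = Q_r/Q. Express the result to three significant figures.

R ≈ 0.595

Solids balance on the clarifier gives (1+R)X = R·X_r, so R = X/(X_r − X) = 2980 / (7990 − 2980) = 0.5948.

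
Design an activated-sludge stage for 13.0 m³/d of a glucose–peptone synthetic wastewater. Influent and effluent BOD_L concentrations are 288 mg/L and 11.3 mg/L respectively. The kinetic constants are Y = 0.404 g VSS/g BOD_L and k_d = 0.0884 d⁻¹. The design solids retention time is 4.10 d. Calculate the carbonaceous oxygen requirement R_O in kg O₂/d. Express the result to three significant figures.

R_O ≈ 2.08 kg O₂/d

Observed yield with endogenous decay: Y_obs = Y / (1 + k_d·θ_c) = 0.404 / (1 + 0.0884 × 4.10) = 0.404 / 1.362 = 0.2965 g VSS/g BOD_L.
Q·(S₀ − S) = 13.0 × (288 − 11.3) × 10⁻³ = 3.597 kg/d removed.
Biomass synthesised: P_X = Y_obs × 3.597 = 1.067 kg VSS/d.
R_O = Q·ΔS − 1.42 P_X = 3.597 − 1.515 = 2.082 kg O₂/d.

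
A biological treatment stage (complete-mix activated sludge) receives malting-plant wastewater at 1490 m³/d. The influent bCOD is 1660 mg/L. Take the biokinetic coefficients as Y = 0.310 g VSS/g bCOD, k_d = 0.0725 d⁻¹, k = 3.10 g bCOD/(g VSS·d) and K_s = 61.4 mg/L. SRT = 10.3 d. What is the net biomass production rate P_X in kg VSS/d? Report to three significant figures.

P_X ≈ 435 kg VSS/d

Effluent substrate depends only on kinetics and SRT: S = K_s(1 + k_d θ_c) / [θ_c(Yk − k_d) − 1] = 61.4 × (1 + 0.0725 × 10.3) / [10.3 × (0.310 × 3.10 − 0.0725) − 1] = 107.3 / 8.152 = 13.16 mg/L.
Y_obs = Y / (1 + k_d θ_c) = 0.310 / (1 + 0.0725 × 10.3) = 0.310 / 1.747 = 0.1775.
Substrate removed = Q·(S₀ − S) = 1490 m³/d × (1660 − 13.2) g/m³ = 2.45×10^6 g/d = 2454 kg/d.
Net biomass production P_X = Y_obs × Q·(S₀ − S) = 0.1775 × 2454 = 435.5 kg VSS/d.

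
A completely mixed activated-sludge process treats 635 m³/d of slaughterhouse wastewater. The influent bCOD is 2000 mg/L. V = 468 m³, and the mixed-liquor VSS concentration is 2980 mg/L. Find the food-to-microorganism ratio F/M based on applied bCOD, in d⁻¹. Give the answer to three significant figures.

F/M = Q·S₀ / (V·X) = 635 × 2000 / (468.0 × 2980) = 0.9106 g bCOD·(g VSS·d)⁻¹.

F/M ≈ 0.911 d⁻¹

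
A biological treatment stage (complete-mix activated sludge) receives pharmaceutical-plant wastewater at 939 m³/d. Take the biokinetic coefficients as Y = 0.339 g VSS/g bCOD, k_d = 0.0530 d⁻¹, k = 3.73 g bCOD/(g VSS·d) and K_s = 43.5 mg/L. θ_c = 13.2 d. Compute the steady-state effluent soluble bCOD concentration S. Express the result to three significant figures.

S ≈ 4.93 mg/L

For a completely mixed reactor with recycle the Lawrence–McCarty relation gives S = K_s·(1 + k_d·θ_c) / [θ_c·(Y·k − k_d) − 1] = 43.5 × (1 + 0.0530 × 13.2) / [13.2 × (0.339 × 3.73 − 0.0530) − 1] = 73.93 / 14.99 = 4.932 mg/L.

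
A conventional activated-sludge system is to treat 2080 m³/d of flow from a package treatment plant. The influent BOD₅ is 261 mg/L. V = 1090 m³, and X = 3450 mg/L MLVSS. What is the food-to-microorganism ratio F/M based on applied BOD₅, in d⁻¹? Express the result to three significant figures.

F/M ≈ 0.144 d⁻¹

F/M = applied load / biomass = Q·S₀/(V·X) = 2080 × 261 / (1090 × 3450) = 0.1444 d⁻¹.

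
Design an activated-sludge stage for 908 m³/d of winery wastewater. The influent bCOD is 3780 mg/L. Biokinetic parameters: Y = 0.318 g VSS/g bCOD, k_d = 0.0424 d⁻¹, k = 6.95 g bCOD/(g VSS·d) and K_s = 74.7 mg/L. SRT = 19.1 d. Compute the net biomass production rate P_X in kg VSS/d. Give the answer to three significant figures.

For a completely mixed reactor with recycle the Lawrence–McCarty relation gives S = K_s·(1 + k_d·θ_c) / [θ_c·(Y·k − k_d) − 1] = 74.7 × (1 + 0.0424 × 19.1) / [19.1 × (0.318 × 6.95 − 0.0424) − 1] = 135.2 / 40.40 = 3.346 mg/L.
Observed yield with endogenous decay: Y_obs = Y / (1 + k_d·θ_c) = 0.318 / (1 + 0.0424 × 19.1) = 0.318 / 1.810 = 0.1757 g VSS/g bCOD.
Substrate removed = Q·(S₀ − S) = 908 m³/d × (3780 − 3.35) g/m³ = 3.43×10^6 g/d = 3429 kg/d.
P_X = Y_obs · Q(S₀ − S) = 0.1757 × 3429 = 602.5 kg VSS/d.

P_X ≈ 603 kg VSS/d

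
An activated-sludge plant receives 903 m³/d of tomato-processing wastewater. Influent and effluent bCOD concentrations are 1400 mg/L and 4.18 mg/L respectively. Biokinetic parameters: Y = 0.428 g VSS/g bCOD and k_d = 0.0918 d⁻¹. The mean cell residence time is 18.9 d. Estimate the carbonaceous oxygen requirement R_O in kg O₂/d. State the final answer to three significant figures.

R_O ≈ 980 kg O₂/d

Observed yield with endogenous decay: Y_obs = Y / (1 + k_d·θ_c) = 0.428 / (1 + 0.0918 × 18.9) = 0.428 / 2.735 = 0.1565 g VSS/g bCOD.
Substrate removed = Q·(S₀ − S) = 903 m³/d × (1400 − 4.18) g/m³ = 1.26×10^6 g/d = 1260 kg/d.
Net sludge production P_X = 0.1565 × 1260 = 197.2 kg VSS/d.
R_O = Q·ΔS − 1.42 P_X = 1260 − 280.1 = 980.3 kg O₂/d.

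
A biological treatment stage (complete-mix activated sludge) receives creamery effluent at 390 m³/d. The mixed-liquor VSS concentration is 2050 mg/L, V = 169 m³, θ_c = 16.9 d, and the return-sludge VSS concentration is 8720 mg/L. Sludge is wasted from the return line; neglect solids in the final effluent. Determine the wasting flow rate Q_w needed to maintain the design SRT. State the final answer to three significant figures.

Q_w ≈ 2.35 m³/d

Wasting from the return line (neglecting effluent solids): Q_w = V·X / (θ_c·X_r) = 169.0 × 2050 / (16.9 × 8720) = 2.351 m³/d.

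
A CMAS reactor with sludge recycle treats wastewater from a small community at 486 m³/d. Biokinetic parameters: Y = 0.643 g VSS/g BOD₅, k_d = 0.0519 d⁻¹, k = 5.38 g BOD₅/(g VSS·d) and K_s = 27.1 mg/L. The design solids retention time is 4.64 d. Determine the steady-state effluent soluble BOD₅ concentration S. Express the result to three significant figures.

S ≈ 2.27 mg/L

From the Monod/SRT balance for a CMAS, S = K_s·(1+k_d θ_c)/[θ_c·(Y k − k_d) − 1] = 27.1 × (1 + 0.0519 × 4.64) / [4.64 × (0.643 × 5.38 − 0.0519) − 1] = 33.63 / 14.81 = 2.270 mg/L.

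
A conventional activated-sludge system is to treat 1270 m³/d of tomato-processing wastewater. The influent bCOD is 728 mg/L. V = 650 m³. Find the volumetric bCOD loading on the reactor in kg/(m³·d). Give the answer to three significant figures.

L_v ≈ 1.42 kg bCOD/(m³·d)

L_v = Q S₀ / V = 1270 × 728 × 10⁻³ / 650.0 = 1.422 kg/(m³·d).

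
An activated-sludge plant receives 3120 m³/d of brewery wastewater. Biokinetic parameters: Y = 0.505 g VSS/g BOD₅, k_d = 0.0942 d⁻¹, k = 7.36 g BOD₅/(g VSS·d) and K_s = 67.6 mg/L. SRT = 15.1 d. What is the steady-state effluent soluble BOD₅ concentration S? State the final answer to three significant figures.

S ≈ 3.05 mg/L

For a completely mixed reactor with recycle the Lawrence–McCarty relation gives S = K_s·(1 + k_d·θ_c) / [θ_c·(Y·k − k_d) − 1] = 67.6 × (1 + 0.0942 × 15.1) / [15.1 × (0.505 × 7.36 − 0.0942) − 1] = 163.8 / 53.70 = 3.049 mg/L.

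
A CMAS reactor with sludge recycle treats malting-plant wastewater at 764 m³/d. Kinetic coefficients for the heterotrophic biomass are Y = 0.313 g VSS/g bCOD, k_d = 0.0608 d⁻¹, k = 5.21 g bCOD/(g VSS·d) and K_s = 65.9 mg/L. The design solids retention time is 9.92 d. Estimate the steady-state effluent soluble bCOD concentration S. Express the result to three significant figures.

S ≈ 7.25 mg/L

From the Monod/SRT balance for a CMAS, S = K_s·(1+k_d θ_c)/[θ_c·(Y k − k_d) − 1] = 65.9 × (1 + 0.0608 × 9.92) / [9.92 × (0.313 × 5.21 − 0.0608) − 1] = 105.6 / 14.57 = 7.249 mg/L.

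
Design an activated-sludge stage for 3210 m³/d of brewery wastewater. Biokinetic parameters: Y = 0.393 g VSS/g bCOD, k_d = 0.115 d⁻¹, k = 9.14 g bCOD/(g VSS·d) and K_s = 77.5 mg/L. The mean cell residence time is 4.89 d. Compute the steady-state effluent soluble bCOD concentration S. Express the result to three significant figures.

S ≈ 7.57 mg/L

For a completely mixed reactor with recycle the Lawrence–McCarty relation gives S = K_s·(1 + k_d·θ_c) / [θ_c·(Y·k − k_d) − 1] = 77.5 × (1 + 0.115 × 4.89) / [4.89 × (0.393 × 9.14 − 0.115) − 1] = 121.1 / 16.00 = 7.566 mg/L.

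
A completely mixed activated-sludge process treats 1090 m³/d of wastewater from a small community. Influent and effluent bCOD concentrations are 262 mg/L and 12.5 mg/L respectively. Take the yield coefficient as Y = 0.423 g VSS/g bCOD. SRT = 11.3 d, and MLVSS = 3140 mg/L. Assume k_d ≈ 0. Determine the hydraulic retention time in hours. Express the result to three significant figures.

τ ≈ 9.12 h

With k_d = 0 the design equation reduces to V = Y Q (S₀−S) θ_c / X = 0.423 × 1090 × (262 − 12.5) × 11.3 / 3140 = 414.0 m³.
Hydraulic retention time τ = V/Q = 414.0 / 1090 = 0.3798 d = 9.115 h.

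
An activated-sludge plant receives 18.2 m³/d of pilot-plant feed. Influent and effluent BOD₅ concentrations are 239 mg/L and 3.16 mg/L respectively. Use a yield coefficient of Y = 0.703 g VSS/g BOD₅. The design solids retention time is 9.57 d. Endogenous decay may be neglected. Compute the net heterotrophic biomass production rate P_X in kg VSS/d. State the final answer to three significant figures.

With endogenous decay neglected, the observed yield equals the true yield: Y_obs = Y = 0.703 g VSS/g BOD₅.
Mass of BOD₅ removed per day: Q(S₀ − S) = 18.2 × 235.8 g/m³ = 4.292 kg/d.
P_X = Y_obs · Q(S₀ − S) = 0.7030 × 4.292 = 3.017 kg VSS/d.

P_X ≈ 3.02 kg VSS/d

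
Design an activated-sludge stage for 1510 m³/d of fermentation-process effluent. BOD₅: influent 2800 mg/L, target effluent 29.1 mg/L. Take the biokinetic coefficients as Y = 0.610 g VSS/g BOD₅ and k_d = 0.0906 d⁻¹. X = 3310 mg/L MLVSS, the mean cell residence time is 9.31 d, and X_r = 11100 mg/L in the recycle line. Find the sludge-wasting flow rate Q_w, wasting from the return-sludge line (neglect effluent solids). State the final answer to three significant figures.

Q_w ≈ 125 m³/d

Rearranging the biomass balance for a CMAS with decay, V = Y·Q·ΔS·θ_c / [X·(1+k_d θ_c)] = 0.610 × 1510 × (2800 − 29.1) × 9.31 / [3310 × (1 + 0.0906 × 9.31)] = 2.38×10^7 / 6102 = 3894 m³.
Wasting from the return line (neglecting effluent solids): Q_w = V·X / (θ_c·X_r) = 3894 × 3310 / (9.31 × 11100) = 124.7 m³/d.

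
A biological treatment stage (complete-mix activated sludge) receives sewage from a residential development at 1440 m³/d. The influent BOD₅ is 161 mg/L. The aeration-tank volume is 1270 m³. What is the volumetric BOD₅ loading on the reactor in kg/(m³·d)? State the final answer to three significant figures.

L_v = Q S₀ / V = 1440 × 161 × 10⁻³ / 1270 = 0.1826 kg/(m³·d).

L_v ≈ 0.183 kg BOD₅/(m³·d)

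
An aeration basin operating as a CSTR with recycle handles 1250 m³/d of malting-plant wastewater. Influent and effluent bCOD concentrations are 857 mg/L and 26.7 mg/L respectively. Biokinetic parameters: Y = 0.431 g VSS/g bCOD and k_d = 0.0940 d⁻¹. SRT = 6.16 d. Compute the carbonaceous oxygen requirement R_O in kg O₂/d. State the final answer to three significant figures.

R_O ≈ 636 kg O₂/d

Correct the yield for decay: Y_obs = Y/(1 + k_d θ_c) = 0.431 / (1 + 0.0940 × 6.16) = 0.431 / 1.579 = 0.2730.
ΔS = 857 − 26.7 = 830.3 mg/L, so the substrate removal rate is 1250 × 830.3/1000 = 1038 kg bCOD/d.
Biomass synthesised: P_X = Y_obs × 1038 = 283.3 kg VSS/d.
Carbonaceous O₂ demand = substrate oxidised − cell-mass equivalent = 1038 − 1.42 × 283.3 = 635.6 kg O₂/d.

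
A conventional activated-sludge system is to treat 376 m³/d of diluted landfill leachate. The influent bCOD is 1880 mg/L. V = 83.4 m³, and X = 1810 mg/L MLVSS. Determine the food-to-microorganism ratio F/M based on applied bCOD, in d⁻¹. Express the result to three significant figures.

F/M = applied load / biomass = Q·S₀/(V·X) = 376 × 1880 / (83.40 × 1810) = 4.683 d⁻¹.

F/M ≈ 4.68 d⁻¹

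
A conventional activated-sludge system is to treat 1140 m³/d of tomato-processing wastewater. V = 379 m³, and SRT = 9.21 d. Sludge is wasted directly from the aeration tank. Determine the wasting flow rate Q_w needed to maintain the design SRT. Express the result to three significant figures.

For wasting at MLVSS concentration, Q_w = V/θ_c = 379.0/9.21 = 41.15 m³/d.

Q_w ≈ 41.2 m³/d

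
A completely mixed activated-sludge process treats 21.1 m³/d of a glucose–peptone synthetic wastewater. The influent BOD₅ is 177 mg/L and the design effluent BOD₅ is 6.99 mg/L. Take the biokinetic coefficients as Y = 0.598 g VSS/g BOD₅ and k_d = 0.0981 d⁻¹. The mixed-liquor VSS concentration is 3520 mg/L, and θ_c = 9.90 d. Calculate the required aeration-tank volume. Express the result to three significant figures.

Steady-state biomass mass balance: V·X·(1 + k_d·θ_c) = Y·Q·(S₀ − S)·θ_c, so V = 0.598 × 21.1 × (177 − 6.99) × 9.90 / [3520 × (1 + 0.0981 × 9.90)] = 2.12×10^4 / 6939 = 3.061 m³.

V ≈ 3.06 m³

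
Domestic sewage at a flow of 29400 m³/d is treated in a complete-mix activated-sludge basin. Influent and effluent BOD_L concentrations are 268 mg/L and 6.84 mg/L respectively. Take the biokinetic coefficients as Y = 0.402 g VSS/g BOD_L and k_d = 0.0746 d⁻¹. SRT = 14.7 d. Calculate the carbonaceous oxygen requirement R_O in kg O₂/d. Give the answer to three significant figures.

R_O ≈ 5590 kg O₂/d

Observed yield with endogenous decay: Y_obs = Y / (1 + k_d·θ_c) = 0.402 / (1 + 0.0746 × 14.7) = 0.402 / 2.097 = 0.1917 g VSS/g BOD_L.
Mass of BOD_L removed per day: Q(S₀ − S) = 29400 × 261.2 g/m³ = 7678 kg/d.
Biomass synthesised: P_X = Y_obs × 7678 = 1472 kg VSS/d.
R_O = Q·ΔS − 1.42 P_X = 7678 − 2090 = 5588 kg O₂/d.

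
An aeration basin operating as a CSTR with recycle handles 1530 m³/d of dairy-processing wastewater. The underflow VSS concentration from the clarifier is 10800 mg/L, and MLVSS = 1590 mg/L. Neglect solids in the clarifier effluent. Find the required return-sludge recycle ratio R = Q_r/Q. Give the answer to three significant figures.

R ≈ 0.173

Mass balance around the secondary clarifier (neglecting effluent solids): R = X / (X_r − X) = 1590 / (10800 − 1590) = 0.1726.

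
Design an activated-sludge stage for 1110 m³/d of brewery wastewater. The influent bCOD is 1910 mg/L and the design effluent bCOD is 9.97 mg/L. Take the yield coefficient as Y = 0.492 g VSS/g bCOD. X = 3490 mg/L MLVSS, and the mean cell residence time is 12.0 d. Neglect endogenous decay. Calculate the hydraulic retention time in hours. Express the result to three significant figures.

V·X = Y·Q·ΔS·θ_c gives V = 0.492 × 1110 × (1910 − 9.97) × 12.0 / 3490 = 3568 m³.
τ = V/Q = 3568/1110 = 3.214 d, or 77.14 h.

τ ≈ 77.1 h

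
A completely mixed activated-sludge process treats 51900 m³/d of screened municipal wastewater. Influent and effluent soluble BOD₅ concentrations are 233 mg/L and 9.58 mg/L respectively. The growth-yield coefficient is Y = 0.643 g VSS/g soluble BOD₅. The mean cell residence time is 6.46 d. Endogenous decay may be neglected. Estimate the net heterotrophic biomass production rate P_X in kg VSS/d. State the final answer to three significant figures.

Since k_d ≈ 0, Y_obs = Y = 0.643 g VSS/g soluble BOD₅.
Substrate removed = Q·(S₀ − S) = 51900 m³/d × (233 − 9.58) g/m³ = 1.16×10^7 g/d = 11595 kg/d.
Biomass produced: P_X = Y_obs·Q·ΔS = 0.6430 × 11595 ≈ 7456 kg VSS/d.

P_X ≈ 7460 kg VSS/d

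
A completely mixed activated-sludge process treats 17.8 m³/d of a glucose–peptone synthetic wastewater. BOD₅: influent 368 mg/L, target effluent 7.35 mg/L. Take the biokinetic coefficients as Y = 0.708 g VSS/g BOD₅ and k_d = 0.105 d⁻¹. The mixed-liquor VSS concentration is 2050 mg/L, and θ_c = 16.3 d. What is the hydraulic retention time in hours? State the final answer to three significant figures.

τ ≈ 18.0 h

From the SRT design equation V = Y Q (S₀−S) θ_c / [X (1 + k_d θ_c)] = 0.708 × 17.8 × (368 − 7.35) × 16.3 / [2050 × (1 + 0.105 × 16.3)] = 7.41×10^4 / 5559 = 13.33 m³.
HRT = V/Q = 13.33 m³ / 17.8 m³·d⁻¹ = 0.7488 d × 24 = 17.97 h.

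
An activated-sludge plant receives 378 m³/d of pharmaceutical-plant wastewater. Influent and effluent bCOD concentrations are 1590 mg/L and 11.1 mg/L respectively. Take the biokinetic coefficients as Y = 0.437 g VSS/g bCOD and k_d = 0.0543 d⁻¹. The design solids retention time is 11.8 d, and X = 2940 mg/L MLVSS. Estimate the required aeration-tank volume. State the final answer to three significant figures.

V ≈ 638 m³

From the SRT design equation V = Y Q (S₀−S) θ_c / [X (1 + k_d θ_c)] = 0.437 × 378 × (1590 − 11.1) × 11.8 / [2940 × (1 + 0.0543 × 11.8)] = 3.08×10^6 / 4824 = 638.0 m³.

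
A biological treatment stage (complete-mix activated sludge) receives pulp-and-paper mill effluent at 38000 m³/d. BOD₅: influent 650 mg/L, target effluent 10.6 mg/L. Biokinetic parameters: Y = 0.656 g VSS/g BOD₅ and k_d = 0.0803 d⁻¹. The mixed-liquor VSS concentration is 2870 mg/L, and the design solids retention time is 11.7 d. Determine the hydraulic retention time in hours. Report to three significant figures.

From the SRT design equation V = Y Q (S₀−S) θ_c / [X (1 + k_d θ_c)] = 0.656 × 38000 × (650 − 10.6) × 11.7 / [2870 × (1 + 0.0803 × 11.7)] = 1.86×10^8 / 5566 = 33502 m³.
HRT = V/Q = 33502 m³ / 38000 m³·d⁻¹ = 0.8816 d × 24 = 21.16 h.

τ ≈ 21.2 h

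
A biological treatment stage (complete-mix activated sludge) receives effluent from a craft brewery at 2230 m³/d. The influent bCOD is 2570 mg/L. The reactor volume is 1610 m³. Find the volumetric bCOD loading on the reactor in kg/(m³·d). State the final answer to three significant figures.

L_v ≈ 3.56 kg bCOD/(m³·d)

Applied bCOD load per unit volume = Q·S₀/V = (2230 × 2570/1000)/1610 = 3.560 kg bCOD·m⁻³·d⁻¹.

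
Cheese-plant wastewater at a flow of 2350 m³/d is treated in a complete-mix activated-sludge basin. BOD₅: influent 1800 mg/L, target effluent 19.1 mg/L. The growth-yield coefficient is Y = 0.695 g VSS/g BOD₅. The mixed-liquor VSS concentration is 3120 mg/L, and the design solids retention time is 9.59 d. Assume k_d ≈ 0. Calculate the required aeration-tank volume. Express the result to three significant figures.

Biomass mass balance (decay neglected): V·X = Y·Q·(S₀ − S)·θ_c, so V = 0.695 × 2350 × (1800 − 19.1) × 9.59 / 3120 = 8940 m³.

V ≈ 8940 m³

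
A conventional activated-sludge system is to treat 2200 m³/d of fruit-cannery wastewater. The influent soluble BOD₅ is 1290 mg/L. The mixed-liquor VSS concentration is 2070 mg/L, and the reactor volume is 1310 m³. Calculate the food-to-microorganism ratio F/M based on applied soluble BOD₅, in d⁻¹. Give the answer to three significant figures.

Food-to-microorganism ratio F/M = Q S₀ / (V X) = 2200 × 1290 / (1310 × 2070) = 1.047 d⁻¹.

F/M ≈ 1.05 d⁻¹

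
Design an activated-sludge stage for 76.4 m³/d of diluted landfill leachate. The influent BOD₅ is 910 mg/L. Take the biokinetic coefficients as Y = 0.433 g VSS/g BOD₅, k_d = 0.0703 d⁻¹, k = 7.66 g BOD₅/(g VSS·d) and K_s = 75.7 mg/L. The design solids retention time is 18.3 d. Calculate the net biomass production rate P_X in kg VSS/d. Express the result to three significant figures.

From the Monod/SRT balance for a CMAS, S = K_s·(1+k_d θ_c)/[θ_c·(Y k − k_d) − 1] = 75.7 × (1 + 0.0703 × 18.3) / [18.3 × (0.433 × 7.66 − 0.0703) − 1] = 173.1 / 58.41 = 2.963 mg/L.
Y_obs = Y / (1 + k_d θ_c) = 0.433 / (1 + 0.0703 × 18.3) = 0.433 / 2.286 = 0.1894.
ΔS = 910 − 2.96 = 907.0 mg/L, so the substrate removal rate is 76.4 × 907.0/1000 = 69.30 kg BOD₅/d.
Net biomass production P_X = Y_obs × Q·(S₀ − S) = 0.1894 × 69.30 = 13.12 kg VSS/d.

P_X ≈ 13.1 kg VSS/d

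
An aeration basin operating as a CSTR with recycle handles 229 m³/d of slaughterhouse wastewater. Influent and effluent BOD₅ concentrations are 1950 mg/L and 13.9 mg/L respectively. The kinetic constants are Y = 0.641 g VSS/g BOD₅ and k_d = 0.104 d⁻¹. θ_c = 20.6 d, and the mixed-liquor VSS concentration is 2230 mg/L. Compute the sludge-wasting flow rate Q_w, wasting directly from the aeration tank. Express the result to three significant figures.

Q_w ≈ 40.6 m³/d

From the SRT design equation V = Y Q (S₀−S) θ_c / [X (1 + k_d θ_c)] = 0.641 × 229 × (1950 − 13.9) × 20.6 / [2230 × (1 + 0.104 × 20.6)] = 5.85×10^6 / 7008 = 835.5 m³.
With mixed-liquor wasting, θ_c = V/Q_w, so Q_w = V/θ_c = 835.5/20.6 = 40.56 m³/d.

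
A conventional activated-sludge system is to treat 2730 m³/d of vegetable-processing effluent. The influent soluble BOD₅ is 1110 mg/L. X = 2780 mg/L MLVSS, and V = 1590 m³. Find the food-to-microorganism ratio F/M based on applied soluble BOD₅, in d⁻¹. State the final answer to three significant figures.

F/M ≈ 0.686 d⁻¹

F/M = applied load / biomass = Q·S₀/(V·X) = 2730 × 1110 / (1590 × 2780) = 0.6856 d⁻¹.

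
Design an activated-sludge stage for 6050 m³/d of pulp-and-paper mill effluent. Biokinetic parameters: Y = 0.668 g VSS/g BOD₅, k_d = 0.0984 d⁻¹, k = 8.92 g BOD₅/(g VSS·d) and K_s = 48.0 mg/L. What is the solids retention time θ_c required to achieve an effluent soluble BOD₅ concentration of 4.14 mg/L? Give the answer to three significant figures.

At the target effluent, Y k S/(K_s+S) = 0.668×8.92×4.14/52.14 = 0.4731 d⁻¹.
θ_c = 1/(μ − k_d) = 1/(0.4731 − 0.0984) = 1/0.3747 = 2.669 d.

θ_c ≈ 2.67 d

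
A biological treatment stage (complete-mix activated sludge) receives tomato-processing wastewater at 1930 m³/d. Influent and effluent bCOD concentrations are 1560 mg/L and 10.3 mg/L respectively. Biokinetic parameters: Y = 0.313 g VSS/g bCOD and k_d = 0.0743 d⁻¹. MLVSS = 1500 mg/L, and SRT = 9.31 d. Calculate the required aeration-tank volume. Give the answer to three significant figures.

V ≈ 3430 m³

From the SRT design equation V = Y Q (S₀−S) θ_c / [X (1 + k_d θ_c)] = 0.313 × 1930 × (1560 − 10.3) × 9.31 / [1500 × (1 + 0.0743 × 9.31)] = 8.72×10^6 / 2538 = 3435 m³.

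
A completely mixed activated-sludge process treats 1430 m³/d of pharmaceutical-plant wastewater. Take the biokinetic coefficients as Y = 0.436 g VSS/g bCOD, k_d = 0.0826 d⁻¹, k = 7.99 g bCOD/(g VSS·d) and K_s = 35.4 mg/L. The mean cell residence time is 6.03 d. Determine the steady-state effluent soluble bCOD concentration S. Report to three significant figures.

S ≈ 2.72 mg/L

For a completely mixed reactor with recycle the Lawrence–McCarty relation gives S = K_s·(1 + k_d·θ_c) / [θ_c·(Y·k − k_d) − 1] = 35.4 × (1 + 0.0826 × 6.03) / [6.03 × (0.436 × 7.99 − 0.0826) − 1] = 53.03 / 19.51 = 2.718 mg/L.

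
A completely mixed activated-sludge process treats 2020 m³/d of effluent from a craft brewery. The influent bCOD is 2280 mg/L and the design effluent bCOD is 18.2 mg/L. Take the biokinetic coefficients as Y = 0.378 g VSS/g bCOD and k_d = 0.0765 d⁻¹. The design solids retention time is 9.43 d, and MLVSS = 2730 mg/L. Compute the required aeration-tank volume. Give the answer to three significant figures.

Rearranging the biomass balance for a CMAS with decay, V = Y·Q·ΔS·θ_c / [X·(1+k_d θ_c)] = 0.378 × 2020 × (2280 − 18.2) × 9.43 / [2730 × (1 + 0.0765 × 9.43)] = 1.63×10^7 / 4699 = 3465 m³.

V ≈ 3470 m³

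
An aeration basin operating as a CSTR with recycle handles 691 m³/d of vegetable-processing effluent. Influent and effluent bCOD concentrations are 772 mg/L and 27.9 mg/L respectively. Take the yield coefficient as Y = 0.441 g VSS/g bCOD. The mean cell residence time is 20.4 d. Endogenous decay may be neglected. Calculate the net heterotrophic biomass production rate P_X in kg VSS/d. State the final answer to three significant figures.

P_X ≈ 227 kg VSS/d

Since k_d ≈ 0, Y_obs = Y = 0.441 g VSS/g bCOD.
Mass of bCOD removed per day: Q(S₀ − S) = 691 × 744.1 g/m³ = 514.2 kg/d.
Biomass produced: P_X = Y_obs·Q·ΔS = 0.4410 × 514.2 ≈ 226.8 kg VSS/d.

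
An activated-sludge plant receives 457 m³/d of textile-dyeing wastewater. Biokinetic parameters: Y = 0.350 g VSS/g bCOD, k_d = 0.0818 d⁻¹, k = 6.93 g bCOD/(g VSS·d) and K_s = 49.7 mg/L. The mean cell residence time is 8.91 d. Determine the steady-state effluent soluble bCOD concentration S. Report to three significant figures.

For a completely mixed reactor with recycle the Lawrence–McCarty relation gives S = K_s·(1 + k_d·θ_c) / [θ_c·(Y·k − k_d) − 1] = 49.7 × (1 + 0.0818 × 8.91) / [8.91 × (0.350 × 6.93 − 0.0818) − 1] = 85.92 / 19.88 = 4.322 mg/L.

S ≈ 4.32 mg/L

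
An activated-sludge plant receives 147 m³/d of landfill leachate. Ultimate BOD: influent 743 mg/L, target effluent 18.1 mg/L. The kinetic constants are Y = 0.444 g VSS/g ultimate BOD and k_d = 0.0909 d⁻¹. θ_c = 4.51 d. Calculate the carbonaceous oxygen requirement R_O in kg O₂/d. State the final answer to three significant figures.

Observed yield with endogenous decay: Y_obs = Y / (1 + k_d·θ_c) = 0.444 / (1 + 0.0909 × 4.51) = 0.444 / 1.410 = 0.3149 g VSS/g ultimate BOD.
Substrate removed = Q·(S₀ − S) = 147 m³/d × (743 − 18.1) g/m³ = 1.07×10^5 g/d = 106.6 kg/d.
P_X = Y_obs·Q·(S₀ − S) = 0.3149 × 106.6 = 33.56 kg VSS/d.
Carbonaceous O₂ demand = substrate oxidised − cell-mass equivalent = 106.6 − 1.42 × 33.56 = 58.91 kg O₂/d.

R_O ≈ 58.9 kg O₂/d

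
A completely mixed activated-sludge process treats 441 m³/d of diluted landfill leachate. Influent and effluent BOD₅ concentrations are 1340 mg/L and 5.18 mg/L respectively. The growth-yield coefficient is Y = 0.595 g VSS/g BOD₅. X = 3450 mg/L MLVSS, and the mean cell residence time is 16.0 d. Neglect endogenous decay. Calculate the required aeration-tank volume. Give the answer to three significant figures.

With k_d = 0 the design equation reduces to V = Y Q (S₀−S) θ_c / X = 0.595 × 441 × (1340 − 5.18) × 16.0 / 3450 = 1624 m³.

V ≈ 1620 m³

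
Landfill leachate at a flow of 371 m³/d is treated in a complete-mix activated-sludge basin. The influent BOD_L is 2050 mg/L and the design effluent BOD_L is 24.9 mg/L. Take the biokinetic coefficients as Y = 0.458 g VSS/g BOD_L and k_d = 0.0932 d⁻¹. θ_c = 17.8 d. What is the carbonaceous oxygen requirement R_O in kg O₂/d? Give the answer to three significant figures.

R_O ≈ 568 kg O₂/d

Y_obs = Y / (1 + k_d θ_c) = 0.458 / (1 + 0.0932 × 17.8) = 0.458 / 2.659 = 0.1722.
Substrate removed = Q·(S₀ − S) = 371 m³/d × (2050 − 24.9) g/m³ = 7.51×10^5 g/d = 751.3 kg/d.
Net sludge production P_X = 0.1722 × 751.3 = 129.4 kg VSS/d.
R_O = Q·ΔS − 1.42 P_X = 751.3 − 183.8 = 567.5 kg O₂/d.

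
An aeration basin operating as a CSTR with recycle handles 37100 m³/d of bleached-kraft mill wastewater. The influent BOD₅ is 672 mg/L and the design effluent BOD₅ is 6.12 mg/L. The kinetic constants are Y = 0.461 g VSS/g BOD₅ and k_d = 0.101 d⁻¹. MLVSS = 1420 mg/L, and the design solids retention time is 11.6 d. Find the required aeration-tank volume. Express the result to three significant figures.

Steady-state biomass mass balance: V·X·(1 + k_d·θ_c) = Y·Q·(S₀ − S)·θ_c, so V = 0.461 × 37100 × (672 − 6.12) × 11.6 / [1420 × (1 + 0.101 × 11.6)] = 1.32×10^8 / 3084 = 42841 m³.

V ≈ 42800 m³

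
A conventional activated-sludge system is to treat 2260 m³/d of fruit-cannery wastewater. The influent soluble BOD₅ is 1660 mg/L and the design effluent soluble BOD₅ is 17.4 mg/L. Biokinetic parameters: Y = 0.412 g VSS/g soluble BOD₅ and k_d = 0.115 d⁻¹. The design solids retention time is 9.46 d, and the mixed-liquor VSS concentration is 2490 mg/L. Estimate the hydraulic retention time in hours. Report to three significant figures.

From the SRT design equation V = Y Q (S₀−S) θ_c / [X (1 + k_d θ_c)] = 0.412 × 2260 × (1660 − 17.4) × 9.46 / [2490 × (1 + 0.115 × 9.46)] = 1.45×10^7 / 5199 = 2783 m³.
Hydraulic retention time τ = V/Q = 2783 / 2260 = 1.231 d = 29.55 h.

τ ≈ 29.6 h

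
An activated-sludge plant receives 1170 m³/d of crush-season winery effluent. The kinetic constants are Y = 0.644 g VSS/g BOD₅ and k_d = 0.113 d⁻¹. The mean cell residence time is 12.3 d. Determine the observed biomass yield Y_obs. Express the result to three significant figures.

Y_obs ≈ 0.269 g VSS/g BOD₅

Observed yield with endogenous decay: Y_obs = Y / (1 + k_d·θ_c) = 0.644 / (1 + 0.113 × 12.3) = 0.644 / 2.390 = 0.2695 g VSS/g BOD₅.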